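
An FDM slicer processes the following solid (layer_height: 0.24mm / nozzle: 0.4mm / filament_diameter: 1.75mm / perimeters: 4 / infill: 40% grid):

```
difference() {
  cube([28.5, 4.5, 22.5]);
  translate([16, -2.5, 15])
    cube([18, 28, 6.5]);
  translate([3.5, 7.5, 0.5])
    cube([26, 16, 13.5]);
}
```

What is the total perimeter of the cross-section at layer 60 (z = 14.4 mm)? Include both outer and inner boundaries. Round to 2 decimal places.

At z = 14.4 mm: the 28.5×4.5 cube contributes its full rectangle (perimeter 66.00 mm); the cube at (16, -2.5) is absent (z outside [15, 21.5]); the cube at (3.5, 7.5) is absent (z outside [0.5, 14]); Subtracting the remaining from the first: none of the subtracted shapes is present at this height, so the 28.5×4.5 cube is unchanged — boundary = 66.00 mm. Overall, the cross-section is a single solid region. Total boundary length (outer) = 66.00 mm.

66.00 mm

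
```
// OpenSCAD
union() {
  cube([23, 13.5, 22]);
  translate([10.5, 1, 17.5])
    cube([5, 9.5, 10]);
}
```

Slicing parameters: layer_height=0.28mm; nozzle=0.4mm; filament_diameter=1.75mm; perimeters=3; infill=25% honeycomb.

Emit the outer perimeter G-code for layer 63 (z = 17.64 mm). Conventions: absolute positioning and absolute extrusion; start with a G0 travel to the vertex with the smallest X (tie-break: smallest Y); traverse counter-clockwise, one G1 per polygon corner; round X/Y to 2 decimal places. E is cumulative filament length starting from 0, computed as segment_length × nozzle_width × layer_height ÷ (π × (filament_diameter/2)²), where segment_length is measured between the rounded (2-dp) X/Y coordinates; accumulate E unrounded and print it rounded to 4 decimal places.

G0 X0.00 Y0.00 Z17.64
G1 X23.00 Y0.00 E1.0710
G1 X23.00 Y13.50 E1.6996
G1 X0.00 Y13.50 E2.7706
G1 X0.00 Y0.00 E3.3992

At z = 17.64 mm: the cube (footprint 23×13.5) is included at this height; the cube at (10.5, 1) (footprint 5×9.5) is included at this height; Taking the union: the 5×9.5 cube at (10.5, 1) lies entirely inside the 23×13.5 cube, so the union is just the 23×13.5 cube — 1 connected region. The outline is a single polygon with 4 vertices. Extrusion per mm of travel: 0.4 × 0.28 / (π × 0.875²) = 0.046564. Accumulating E over each segment gives final E = 3.3992.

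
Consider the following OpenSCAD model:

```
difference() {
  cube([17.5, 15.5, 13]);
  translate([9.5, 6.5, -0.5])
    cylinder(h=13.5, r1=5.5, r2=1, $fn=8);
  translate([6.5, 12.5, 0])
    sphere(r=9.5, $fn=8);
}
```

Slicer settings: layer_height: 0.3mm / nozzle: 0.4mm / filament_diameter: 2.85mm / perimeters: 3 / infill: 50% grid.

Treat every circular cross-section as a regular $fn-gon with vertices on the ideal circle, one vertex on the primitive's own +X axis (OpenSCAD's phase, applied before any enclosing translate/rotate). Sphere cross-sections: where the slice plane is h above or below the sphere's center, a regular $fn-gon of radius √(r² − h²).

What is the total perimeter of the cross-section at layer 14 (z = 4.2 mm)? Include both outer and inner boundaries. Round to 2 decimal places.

At z = 4.2 mm: the cube is present — its section is the full 17.5×15.5 rectangle (perimeter 66.00 mm); the cone at (9.5, 6.5) contributes a regular 8-gon of circumradius 3.933 (interpolated between r1=5.5 and r2=1 at t=0.348) (perimeter = 2·8·3.933·sin(180°/8) = 24.08 mm); the r=9.5 sphere at (6.5, 12.5) contributes a regular 8-gon of circumradius √(9.5²−4.2²) = 8.521 (perimeter = 2·8·8.521·sin(180°/8) = 52.17 mm); After the difference (first − rest): starting from the 17.5×15.5 cube, the cone at (9.5, 6.5) lies wholly inside it (removes its full 43.76 mm² and its 24.08 mm outline becomes a hole wall); the r=9.5 sphere at (6.5, 12.5) partially overlaps it — only the 110.85 mm² overlap (of its 205.37 mm²) is removed, clipping the outline — boundary = 71.30 mm. Overall, the cross-section is a single solid region. Total boundary length (outer) = 71.30 mm.

71.30 mm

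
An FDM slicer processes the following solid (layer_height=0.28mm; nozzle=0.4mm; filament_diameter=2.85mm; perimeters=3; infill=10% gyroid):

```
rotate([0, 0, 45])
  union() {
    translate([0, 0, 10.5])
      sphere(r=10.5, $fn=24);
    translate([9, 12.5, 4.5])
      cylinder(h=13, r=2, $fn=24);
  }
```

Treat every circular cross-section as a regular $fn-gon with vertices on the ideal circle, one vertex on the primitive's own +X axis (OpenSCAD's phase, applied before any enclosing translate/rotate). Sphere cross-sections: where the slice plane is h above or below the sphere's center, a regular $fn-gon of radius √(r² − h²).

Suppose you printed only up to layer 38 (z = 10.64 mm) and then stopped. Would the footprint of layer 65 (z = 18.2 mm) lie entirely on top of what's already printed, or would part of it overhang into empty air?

entirely on top

Compare the two slices. At z = 10.64: the r=10.5 sphere slices to a regular 24-gon of circumradius 10.499 (√(r²−h²) with h=0.14 from center) (area = (24/2)·10.499²·sin(360°/24) = 342.36 mm²); the r=2 cylinder at (9, 12.5) contributes a regular 24-gon of circumradius 2 (area = (24/2)·2.000²·sin(360°/24) = 12.42 mm²); Combining (union): the 2 present regions are separate (no shared area or edge), so areas and boundary lengths simply add and each stays a separate island — area = 354.78 mm²; (rotated 45° about Z; rotation is an isometry so areas/perimeters/island counts are preserved). At z = 18.2: the r=10.5 sphere slices to a regular 24-gon of circumradius 7.139 (√(r²−h²) with h=7.7 from center) (area = (24/2)·7.139²·sin(360°/24) = 158.27 mm²); the cylinder at (9, 12.5) does not reach this height (z outside [4.5, 17.5]); Taking the union: only the r=10.5 sphere is present, so the union is just that shape — area = 158.27 mm²; (rotated 45° about Z; rotation is an isometry so areas/perimeters/island counts are preserved). Checking containment: the cross-section at z = 18.2 is a subset of the cross-section at z = 10.64.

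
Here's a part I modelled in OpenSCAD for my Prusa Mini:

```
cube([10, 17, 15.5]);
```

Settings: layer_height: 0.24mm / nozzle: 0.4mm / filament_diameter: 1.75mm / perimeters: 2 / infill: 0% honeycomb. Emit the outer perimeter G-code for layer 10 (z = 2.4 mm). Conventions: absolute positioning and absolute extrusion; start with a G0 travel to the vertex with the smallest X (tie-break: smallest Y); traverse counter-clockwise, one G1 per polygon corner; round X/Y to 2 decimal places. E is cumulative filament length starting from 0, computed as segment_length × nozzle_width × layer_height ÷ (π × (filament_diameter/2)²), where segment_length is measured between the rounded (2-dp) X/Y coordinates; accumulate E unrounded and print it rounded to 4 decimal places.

G0 X0.00 Y0.00 Z2.40
G1 X10.00 Y0.00 E0.3991
G1 X10.00 Y17.00 E1.0776
G1 X0.00 Y17.00 E1.4767
G1 X0.00 Y0.00 E2.1553

At z = 2.4 mm: the cube (footprint 10×17) is included at this height. The outline is a single polygon with 4 vertices. Extrusion per mm of travel: 0.4 × 0.24 / (π × 0.875²) = 0.039912. Accumulating E over each segment gives final E = 2.1553.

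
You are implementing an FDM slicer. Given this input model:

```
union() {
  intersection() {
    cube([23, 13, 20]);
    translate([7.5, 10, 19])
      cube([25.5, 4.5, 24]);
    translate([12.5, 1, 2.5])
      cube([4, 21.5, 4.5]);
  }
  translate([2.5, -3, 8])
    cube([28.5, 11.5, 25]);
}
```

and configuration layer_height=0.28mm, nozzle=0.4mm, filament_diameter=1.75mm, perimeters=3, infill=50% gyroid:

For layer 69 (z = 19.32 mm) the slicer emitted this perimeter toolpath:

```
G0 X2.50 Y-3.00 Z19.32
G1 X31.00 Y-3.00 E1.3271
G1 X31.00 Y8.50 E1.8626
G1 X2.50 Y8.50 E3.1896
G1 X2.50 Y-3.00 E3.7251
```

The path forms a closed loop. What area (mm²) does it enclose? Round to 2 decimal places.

327.75 mm²

Apply the shoelace formula to the sequence of (X, Y) vertices; enclosed area = 327.75 mm².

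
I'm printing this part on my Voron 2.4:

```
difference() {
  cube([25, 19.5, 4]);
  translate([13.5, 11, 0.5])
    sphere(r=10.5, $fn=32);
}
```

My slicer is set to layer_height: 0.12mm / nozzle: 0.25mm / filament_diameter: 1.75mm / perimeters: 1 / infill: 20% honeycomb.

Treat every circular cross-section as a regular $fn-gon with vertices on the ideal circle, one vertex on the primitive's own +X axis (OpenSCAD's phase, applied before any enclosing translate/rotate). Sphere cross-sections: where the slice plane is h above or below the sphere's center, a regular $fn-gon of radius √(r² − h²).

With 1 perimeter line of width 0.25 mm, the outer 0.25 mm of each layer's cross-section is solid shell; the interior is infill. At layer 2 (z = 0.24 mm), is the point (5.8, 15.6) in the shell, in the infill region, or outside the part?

At z = 0.24 mm: the cube is present — its section is the full 25×19.5 rectangle; the r=10.5 sphere at (13.5, 11) slices to a regular 32-gon of circumradius 10.497 (√(r²−h²) with h=0.26 from center); Taking the first minus the rest: starting from the 25×19.5 cube, the r=10.5 sphere at (13.5, 11) partially overlaps it — only the 327.62 mm² overlap (of its 343.93 mm²) is removed, clipping the outline — 1 connected region. Overall, the cross-section is a single solid region. The nearest boundary edge runs (4.77, 16.83)→(3.80, 15.02); distance from the point to it = 1.49 mm. The point is not inside any of the regions above, so it lies outside the cross-section (1.49 mm from the nearest boundary).

outside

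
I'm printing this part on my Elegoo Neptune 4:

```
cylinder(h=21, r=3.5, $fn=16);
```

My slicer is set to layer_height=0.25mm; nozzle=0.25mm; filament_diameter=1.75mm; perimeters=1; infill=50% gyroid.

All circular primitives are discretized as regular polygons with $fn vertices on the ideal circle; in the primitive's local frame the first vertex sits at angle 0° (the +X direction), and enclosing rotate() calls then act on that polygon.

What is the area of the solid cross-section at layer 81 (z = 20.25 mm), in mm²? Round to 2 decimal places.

37.50 mm²

At z = 20.25 mm: the r=3.5 cylinder gives a regular 16-gon of circumradius 3.5 (constant along its height) (area = (16/2)·3.500²·sin(360°/16) = 37.50 mm²). Overall, the cross-section is a single solid region. Net area = 37.50 mm².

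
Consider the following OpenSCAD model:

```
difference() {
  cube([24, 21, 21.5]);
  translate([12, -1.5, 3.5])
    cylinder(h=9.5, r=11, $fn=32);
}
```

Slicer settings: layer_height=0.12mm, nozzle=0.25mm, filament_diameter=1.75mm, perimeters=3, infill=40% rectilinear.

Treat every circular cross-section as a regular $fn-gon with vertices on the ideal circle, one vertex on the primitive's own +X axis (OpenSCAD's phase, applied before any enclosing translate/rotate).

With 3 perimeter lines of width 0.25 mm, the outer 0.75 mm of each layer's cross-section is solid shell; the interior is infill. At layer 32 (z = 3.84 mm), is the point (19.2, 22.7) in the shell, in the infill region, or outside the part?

At z = 3.84 mm: the cube is present — its section is the full 24×21 rectangle; the cylinder at (12, -1.5): section is a regular 32-gon, circumradius r=11; Subtracting the remaining from the first: starting from the 24×21 cube, the r=11 cylinder at (12, -1.5) partially overlaps it — only the 156.07 mm² overlap (of its 377.69 mm²) is removed, clipping the outline — 1 connected region. Overall, the cross-section is a single solid region. The nearest boundary edge runs (0.00, 21.00)→(24.00, 21.00); distance from the point to it = 1.70 mm. The point is not inside any of the regions above, so it lies outside the cross-section (1.70 mm from the nearest boundary).

outside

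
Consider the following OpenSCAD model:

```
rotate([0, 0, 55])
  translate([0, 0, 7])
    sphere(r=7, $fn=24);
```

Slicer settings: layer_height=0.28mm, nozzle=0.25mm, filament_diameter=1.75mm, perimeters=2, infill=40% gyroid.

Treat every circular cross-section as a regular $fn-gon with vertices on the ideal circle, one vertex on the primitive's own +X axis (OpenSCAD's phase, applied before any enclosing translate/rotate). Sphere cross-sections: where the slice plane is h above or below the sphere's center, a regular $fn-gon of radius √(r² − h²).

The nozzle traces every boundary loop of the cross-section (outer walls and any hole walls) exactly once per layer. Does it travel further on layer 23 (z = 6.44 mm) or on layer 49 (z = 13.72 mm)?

layer 23 (z = 6.44 mm)

Layer 23 (z = 6.44): the r=7 sphere contributes a regular 24-gon of circumradius √(7²−0.56²) = 6.978 (perimeter = 2·24·6.978·sin(180°/24) = 43.72 mm); (rotated 55° about Z; rotation is an isometry so areas/perimeters/island counts are preserved). So its perimeter = 43.72 mm. Layer 49 (z = 13.72): the sphere: section is a regular 24-gon, circumradius = √(r²−h²) = √(7²−6.72²) = 1.960 (perimeter = 2·24·1.960·sin(180°/24) = 12.28 mm); (whole slice rotated 55° about Z — lengths, areas and connectivity unchanged). So its perimeter = 12.28 mm. Layer 23 is larger (43.72 vs 12.28 mm).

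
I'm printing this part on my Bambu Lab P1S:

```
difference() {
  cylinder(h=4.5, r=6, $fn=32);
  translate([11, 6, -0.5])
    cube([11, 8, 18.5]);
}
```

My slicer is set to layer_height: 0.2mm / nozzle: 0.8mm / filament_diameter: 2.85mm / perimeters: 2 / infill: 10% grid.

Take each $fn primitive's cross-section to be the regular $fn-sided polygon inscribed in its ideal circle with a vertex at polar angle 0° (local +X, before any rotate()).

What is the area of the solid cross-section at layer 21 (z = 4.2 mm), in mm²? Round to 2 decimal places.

At z = 4.2 mm: the r=6 cylinder contributes a regular 32-gon of circumradius 6 (area = (32/2)·6.000²·sin(360°/32) = 112.37 mm²); the cube at (11, 6) is present — its section is the full 11×8 rectangle (area 88.00 mm²); Taking the first minus the rest: starting from the r=6 cylinder (112.37 mm²), the 11×8 cube at (11, 6) misses the remaining region (no effect) — area = 112.37 mm². Overall, the cross-section is a single solid region. Net area = 112.37 mm².

112.37 mm²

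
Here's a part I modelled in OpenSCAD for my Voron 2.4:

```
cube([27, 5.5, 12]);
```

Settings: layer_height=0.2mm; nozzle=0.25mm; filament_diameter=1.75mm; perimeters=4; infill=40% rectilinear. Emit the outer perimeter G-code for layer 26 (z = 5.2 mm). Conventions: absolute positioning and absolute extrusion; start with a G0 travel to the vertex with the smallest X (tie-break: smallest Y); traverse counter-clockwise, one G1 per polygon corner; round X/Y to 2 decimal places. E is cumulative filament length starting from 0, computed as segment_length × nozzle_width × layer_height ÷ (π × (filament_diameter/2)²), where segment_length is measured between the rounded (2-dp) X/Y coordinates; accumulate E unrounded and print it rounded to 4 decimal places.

G0 X0.00 Y0.00 Z5.20
G1 X27.00 Y0.00 E0.5613
G1 X27.00 Y5.50 E0.6756
G1 X0.00 Y5.50 E1.2369
G1 X0.00 Y0.00 E1.3512

At z = 5.2 mm: the cube is present — its section is the full 27×5.5 rectangle. The outline is a single polygon with 4 vertices. Extrusion per mm of travel: 0.25 × 0.2 / (π × 0.875²) = 0.020788. Accumulating E over each segment gives final E = 1.3512.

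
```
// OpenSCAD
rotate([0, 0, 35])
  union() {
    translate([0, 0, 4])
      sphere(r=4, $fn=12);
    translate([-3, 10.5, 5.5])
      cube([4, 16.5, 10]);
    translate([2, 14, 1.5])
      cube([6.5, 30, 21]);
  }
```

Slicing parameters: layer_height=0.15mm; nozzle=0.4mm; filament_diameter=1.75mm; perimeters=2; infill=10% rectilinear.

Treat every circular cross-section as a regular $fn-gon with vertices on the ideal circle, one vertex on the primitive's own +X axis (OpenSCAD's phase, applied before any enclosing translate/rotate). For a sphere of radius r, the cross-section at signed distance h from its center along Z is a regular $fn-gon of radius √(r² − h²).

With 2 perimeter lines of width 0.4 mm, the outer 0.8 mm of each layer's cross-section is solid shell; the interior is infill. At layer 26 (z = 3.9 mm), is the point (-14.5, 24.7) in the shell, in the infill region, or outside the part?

shell

At z = 3.9 mm: the r=4 sphere contributes a regular 12-gon of circumradius √(4²−0.1²) = 3.999; the cube at (-3, 10.5) does not reach this height (z outside [5.5, 15.5]); the cube at (2, 14) (footprint 6.5×30) is included at this height; Merging all regions: the 2 present regions are separate (no shared area or edge), so areas and boundary lengths simply add and each stays a separate island — 2 connected regions; (rotated 35° about Z; rotation is an isometry so areas/perimeters/island counts are preserved). Overall, the cross-section has 2 separate islands. Undo the 35° rotation: the query point maps to (2.290, 28.550) in the un-rotated model frame. The nearest boundary edge runs (2.00, 14.00)→(2.00, 44.00); distance from the point to it = 0.29 mm. (Shell/infill is judged within the island containing the point — the largest one.) The point is inside the cross-section, 0.29 mm from the nearest boundary — within the 0.8 mm shell band (2 × 0.4).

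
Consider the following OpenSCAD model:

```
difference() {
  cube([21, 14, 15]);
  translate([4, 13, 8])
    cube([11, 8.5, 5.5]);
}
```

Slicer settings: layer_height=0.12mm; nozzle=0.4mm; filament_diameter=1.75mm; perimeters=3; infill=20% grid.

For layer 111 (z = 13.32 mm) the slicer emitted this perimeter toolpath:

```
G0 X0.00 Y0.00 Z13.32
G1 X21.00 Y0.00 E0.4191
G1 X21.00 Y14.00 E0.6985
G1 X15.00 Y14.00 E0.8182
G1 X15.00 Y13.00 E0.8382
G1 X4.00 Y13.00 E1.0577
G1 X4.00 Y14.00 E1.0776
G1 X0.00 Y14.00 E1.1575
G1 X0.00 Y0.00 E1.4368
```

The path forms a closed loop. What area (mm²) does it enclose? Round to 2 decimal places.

Apply the shoelace formula to the sequence of (X, Y) vertices; enclosed area = 283.00 mm².

283.00 mm²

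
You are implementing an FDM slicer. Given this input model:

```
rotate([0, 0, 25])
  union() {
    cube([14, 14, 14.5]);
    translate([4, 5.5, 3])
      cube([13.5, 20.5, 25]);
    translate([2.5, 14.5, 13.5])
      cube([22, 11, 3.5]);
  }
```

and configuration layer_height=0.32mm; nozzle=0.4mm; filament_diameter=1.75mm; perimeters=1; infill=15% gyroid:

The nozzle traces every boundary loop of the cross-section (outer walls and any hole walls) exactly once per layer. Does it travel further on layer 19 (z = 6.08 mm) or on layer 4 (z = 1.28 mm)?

layer 19 (z = 6.08 mm)

Layer 19 (z = 6.08): the cube (footprint 14×14) is included at this height (perimeter 56.00 mm); the cube at (4, 5.5) (footprint 13.5×20.5) is included at this height (perimeter 68.00 mm); the cube at (2.5, 14.5) is absent (z outside [13.5, 17]); Taking the union: the regions partially overlap (shared area 85.00 mm²), so the edge portions inside another operand are dropped and the merged outline is re-measured after clipping — boundary = 87.00 mm; (rotated 25° about Z; rotation is an isometry so areas/perimeters/island counts are preserved). So its perimeter = 87.00 mm. Layer 4 (z = 1.28): the 14×14 cube contributes its full rectangle (perimeter 56.00 mm); the cube at (4, 5.5) is not intersected at this z (z outside [3, 28]); the cube at (2.5, 14.5) is not intersected at this z (z outside [13.5, 17]); Merging all regions: only the 14×14 cube is present, so the union is just that shape — boundary = 56.00 mm; (rotated 25° about Z; rotation is an isometry so areas/perimeters/island counts are preserved). So its perimeter = 56.00 mm. Layer 19 is larger (87.00 vs 56.00 mm).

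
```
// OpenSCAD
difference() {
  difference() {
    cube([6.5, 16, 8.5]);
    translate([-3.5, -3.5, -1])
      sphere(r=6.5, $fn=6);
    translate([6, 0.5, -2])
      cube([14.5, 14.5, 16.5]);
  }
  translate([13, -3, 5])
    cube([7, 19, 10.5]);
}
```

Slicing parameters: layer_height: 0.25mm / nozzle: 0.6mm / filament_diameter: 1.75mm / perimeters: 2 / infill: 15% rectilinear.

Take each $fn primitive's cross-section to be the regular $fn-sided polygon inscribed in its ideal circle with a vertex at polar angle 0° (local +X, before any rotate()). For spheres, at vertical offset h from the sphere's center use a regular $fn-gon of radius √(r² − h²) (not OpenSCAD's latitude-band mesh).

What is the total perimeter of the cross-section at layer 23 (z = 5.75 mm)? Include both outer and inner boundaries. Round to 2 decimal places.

46.00 mm

At z = 5.75 mm: the cube (footprint 6.5×16) is included at this height (perimeter 45.00 mm); the sphere at (-3.5, -3.5) is absent (|z−center|=6.750 > r=6.5); the cube at (6, 0.5) (footprint 14.5×14.5) is included at this height (perimeter 58.00 mm); Taking the first minus the rest: starting from the 6.5×16 cube, the 14.5×14.5 cube at (6, 0.5) partially overlaps it — only the 7.25 mm² overlap (of its 210.25 mm²) is removed, clipping the outline — boundary = 46.00 mm; the cube at (13, -3) (footprint 7×19) is included at this height (perimeter 52.00 mm); Taking the first minus the rest: starting from that combined region, the 7×19 cube at (13, -3) misses the remaining region (no effect) — boundary = 46.00 mm. Overall, the cross-section is a single solid region. Total boundary length (outer) = 46.00 mm.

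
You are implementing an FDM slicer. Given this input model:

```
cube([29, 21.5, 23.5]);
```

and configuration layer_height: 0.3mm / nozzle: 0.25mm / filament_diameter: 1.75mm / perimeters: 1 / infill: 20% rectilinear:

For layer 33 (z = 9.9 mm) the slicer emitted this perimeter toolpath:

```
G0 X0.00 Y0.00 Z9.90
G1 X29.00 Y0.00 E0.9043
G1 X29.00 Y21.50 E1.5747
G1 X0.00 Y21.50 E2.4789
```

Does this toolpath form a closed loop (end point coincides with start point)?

Start point (G0): (0.00, 0.00). End point (last G1): the path does not return to the start — open.

no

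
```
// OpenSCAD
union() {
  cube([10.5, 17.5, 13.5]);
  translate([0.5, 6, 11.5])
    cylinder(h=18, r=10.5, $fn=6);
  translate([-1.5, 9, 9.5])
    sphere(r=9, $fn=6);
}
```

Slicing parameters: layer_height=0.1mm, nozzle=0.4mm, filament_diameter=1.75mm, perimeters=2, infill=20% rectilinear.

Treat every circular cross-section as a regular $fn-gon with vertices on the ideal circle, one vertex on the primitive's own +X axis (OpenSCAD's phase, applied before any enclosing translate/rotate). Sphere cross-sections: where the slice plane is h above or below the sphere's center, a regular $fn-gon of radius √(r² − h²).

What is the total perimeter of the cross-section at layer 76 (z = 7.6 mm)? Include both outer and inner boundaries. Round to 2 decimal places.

At z = 7.6 mm: the cube (footprint 10.5×17.5) is included at this height (perimeter 56.00 mm); the cylinder at (0.5, 6) is absent (z outside [11.5, 29.5]); the sphere at (-1.5, 9): section is a regular 6-gon, circumradius = √(r²−h²) = √(9²−1.9²) = 8.797 (perimeter = 2·6·8.797·sin(180°/6) = 52.78 mm); Combining (union): the regions partially overlap (shared area 77.68 mm²), so the edge portions inside another operand are dropped and the merged outline is re-measured after clipping — boundary = 70.15 mm. Overall, the cross-section is a single solid region. Total boundary length (outer) = 70.15 mm.

70.15 mm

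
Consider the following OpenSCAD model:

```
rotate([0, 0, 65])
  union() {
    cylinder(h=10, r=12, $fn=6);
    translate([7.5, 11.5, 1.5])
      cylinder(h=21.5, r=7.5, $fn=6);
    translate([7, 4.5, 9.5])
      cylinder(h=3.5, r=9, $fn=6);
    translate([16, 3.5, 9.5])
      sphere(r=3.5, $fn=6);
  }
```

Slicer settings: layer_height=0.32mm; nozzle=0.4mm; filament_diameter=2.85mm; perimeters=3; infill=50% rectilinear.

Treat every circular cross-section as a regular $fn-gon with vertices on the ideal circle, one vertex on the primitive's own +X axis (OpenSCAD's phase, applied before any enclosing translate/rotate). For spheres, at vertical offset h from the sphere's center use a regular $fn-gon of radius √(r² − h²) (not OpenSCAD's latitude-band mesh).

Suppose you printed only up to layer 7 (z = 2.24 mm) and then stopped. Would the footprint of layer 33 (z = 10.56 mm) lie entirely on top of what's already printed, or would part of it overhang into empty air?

Compare the two slices. At z = 2.24: the r=12 cylinder gives a regular 6-gon of circumradius 12 (constant along its height) (area = (6/2)·12.000²·sin(360°/6) = 374.12 mm²); the cylinder at (7.5, 11.5): section is a regular 6-gon, circumradius r=7.5 (area = (6/2)·7.500²·sin(360°/6) = 146.14 mm²); the cylinder at (7, 4.5) is not intersected at this z (z outside [9.5, 13]); the sphere at (16, 3.5) is not intersected at this z (|z−center|=7.260 > r=3.5); Merging all regions: the regions partially overlap — summed areas 520.26 mm² minus the doubly-counted overlap 28.88 mm² gives 491.39 mm² — area = 491.39 mm²; (whole slice rotated 65° about Z — lengths, areas and connectivity unchanged). At z = 10.56: the cylinder is absent (z outside [0, 10]); the r=7.5 cylinder at (7.5, 11.5) gives a regular 6-gon of circumradius 7.5 (constant along its height) (area = (6/2)·7.500²·sin(360°/6) = 146.14 mm²); the r=9 cylinder at (7, 4.5) gives a regular 6-gon of circumradius 9 (constant along its height) (area = (6/2)·9.000²·sin(360°/6) = 210.44 mm²); the r=3.5 sphere at (16, 3.5) slices to a regular 6-gon of circumradius 3.336 (√(r²−h²) with h=1.06 from center) (area = (6/2)·3.336²·sin(360°/6) = 28.91 mm²); Merging all regions: the regions partially overlap — summed areas 385.49 mm² minus the doubly-counted overlap 83.98 mm² gives 301.52 mm² — area = 301.52 mm²; (whole slice rotated 65° about Z — lengths, areas and connectivity unchanged). Checking containment: at z = 10.56 the cross-section extends beyond the z = 2.24 cross-section by about 54.26 mm².

part overhangs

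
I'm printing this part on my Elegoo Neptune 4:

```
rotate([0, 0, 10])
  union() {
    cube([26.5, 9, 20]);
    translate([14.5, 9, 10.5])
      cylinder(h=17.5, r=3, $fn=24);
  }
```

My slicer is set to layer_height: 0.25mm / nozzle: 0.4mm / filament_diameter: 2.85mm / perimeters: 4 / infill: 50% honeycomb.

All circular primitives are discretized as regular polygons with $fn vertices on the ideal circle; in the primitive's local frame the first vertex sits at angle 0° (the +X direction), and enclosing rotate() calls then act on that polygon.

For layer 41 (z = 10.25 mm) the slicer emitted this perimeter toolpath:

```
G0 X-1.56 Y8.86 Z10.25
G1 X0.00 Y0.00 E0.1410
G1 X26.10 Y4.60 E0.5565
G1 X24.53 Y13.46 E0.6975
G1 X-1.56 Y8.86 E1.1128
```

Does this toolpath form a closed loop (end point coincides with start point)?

Start point (G0): (-1.56, 8.86). End point (last G1): the path returns to the start — closed.

yes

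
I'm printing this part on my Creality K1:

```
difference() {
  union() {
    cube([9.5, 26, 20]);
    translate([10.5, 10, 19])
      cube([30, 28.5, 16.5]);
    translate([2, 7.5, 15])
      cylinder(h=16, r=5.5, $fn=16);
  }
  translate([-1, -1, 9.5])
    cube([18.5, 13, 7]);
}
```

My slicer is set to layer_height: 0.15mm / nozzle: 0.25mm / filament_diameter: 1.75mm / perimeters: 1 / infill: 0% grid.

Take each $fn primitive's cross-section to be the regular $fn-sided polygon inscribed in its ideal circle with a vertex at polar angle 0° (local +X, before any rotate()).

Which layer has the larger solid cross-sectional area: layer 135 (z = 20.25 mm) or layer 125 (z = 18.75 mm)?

Layer 135 (z = 20.25): the cube is not intersected at this z (z outside [0, 20]); the cube at (10.5, 10) (footprint 30×28.5) is included at this height (area 855.00 mm²); the r=5.5 cylinder at (2, 7.5) gives a regular 16-gon of circumradius 5.5 (constant along its height) (area = (16/2)·5.500²·sin(360°/16) = 92.61 mm²); Taking the union: the 2 present regions are separate (no shared area or edge), so areas and boundary lengths simply add and each stays a separate island — area = 947.61 mm²; the cube at (-1, -1) does not reach this height (z outside [9.5, 16.5]); Taking the first minus the rest: none of the subtracted shapes is present at this height, so the result so far is unchanged — area = 947.61 mm². So its area = 947.61 mm². Layer 125 (z = 18.75): the 9.5×26 cube contributes its full rectangle (area 247.00 mm²); the cube at (10.5, 10) does not reach this height (z outside [19, 35.5]); the cylinder at (2, 7.5): section is a regular 16-gon, circumradius r=5.5 (area = (16/2)·5.500²·sin(360°/16) = 92.61 mm²); Combining (union): the regions partially overlap — summed areas 339.61 mm² minus the doubly-counted overlap 67.51 mm² gives 272.10 mm² — area = 272.10 mm²; the cube at (-1, -1) does not reach this height (z outside [9.5, 16.5]); Taking the first minus the rest: none of the subtracted shapes is present at this height, so that combined region is unchanged — area = 272.10 mm². So its area = 272.10 mm². Layer 135 is larger (947.61 vs 272.10 mm²).

layer 135 (z = 20.25 mm)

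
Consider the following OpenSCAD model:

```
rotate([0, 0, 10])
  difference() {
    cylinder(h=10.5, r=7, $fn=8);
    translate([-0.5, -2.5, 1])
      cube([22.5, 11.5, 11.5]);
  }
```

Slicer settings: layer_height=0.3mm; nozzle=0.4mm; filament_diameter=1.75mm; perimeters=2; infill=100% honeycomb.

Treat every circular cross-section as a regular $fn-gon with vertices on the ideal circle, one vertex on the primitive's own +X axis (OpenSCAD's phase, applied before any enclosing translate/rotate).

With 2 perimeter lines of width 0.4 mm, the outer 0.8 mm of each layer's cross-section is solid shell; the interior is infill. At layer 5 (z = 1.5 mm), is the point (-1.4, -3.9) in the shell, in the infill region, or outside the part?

At z = 1.5 mm: the r=7 cylinder contributes a regular 8-gon of circumradius 7; the cube at (-0.5, -2.5) is present — its section is the full 22.5×11.5 rectangle; Taking the first minus the rest: starting from the r=7 cylinder, the 22.5×11.5 cube at (-0.5, -2.5) partially overlaps it — only the 55.55 mm² overlap (of its 258.75 mm²) is removed, clipping the outline — 1 connected region; (rotated 10° about Z; rotation is an isometry so areas/perimeters/island counts are preserved). Overall, the cross-section is a single solid region. Undo the 10° rotation: the query point maps to (-2.056, -3.598) in the un-rotated model frame. The nearest boundary edge runs (-0.50, 6.79)→(-0.50, -2.50); distance from the point to it = 1.90 mm. The point is inside the cross-section and 1.90 mm from the nearest boundary — more than the 0.8 mm shell width (2 × 0.4), so it's in the infill interior.

infill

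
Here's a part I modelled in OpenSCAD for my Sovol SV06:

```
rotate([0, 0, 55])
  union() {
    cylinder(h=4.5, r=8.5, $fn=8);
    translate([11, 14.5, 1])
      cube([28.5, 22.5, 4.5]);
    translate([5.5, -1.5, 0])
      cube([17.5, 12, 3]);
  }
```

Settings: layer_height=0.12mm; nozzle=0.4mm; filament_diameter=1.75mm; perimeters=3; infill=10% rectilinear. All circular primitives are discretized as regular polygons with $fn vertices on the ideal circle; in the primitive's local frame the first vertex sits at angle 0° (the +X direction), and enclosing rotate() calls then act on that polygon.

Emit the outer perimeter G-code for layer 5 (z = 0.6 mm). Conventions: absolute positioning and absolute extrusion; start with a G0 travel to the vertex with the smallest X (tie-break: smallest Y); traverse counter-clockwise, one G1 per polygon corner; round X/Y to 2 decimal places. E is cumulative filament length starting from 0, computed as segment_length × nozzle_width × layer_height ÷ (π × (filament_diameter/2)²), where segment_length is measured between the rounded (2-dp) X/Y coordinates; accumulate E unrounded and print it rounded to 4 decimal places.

G0 X-8.37 Y-1.48 Z0.60
G1 X-4.88 Y-6.96 E0.1297
G1 X1.48 Y-8.37 E0.2597
G1 X6.96 Y-4.88 E0.3893
G1 X8.37 Y1.48 E0.5193
G1 X5.75 Y5.59 E0.6166
G1 X14.42 Y17.98 E0.9184
G1 X4.59 Y24.86 E1.1578
G1 X-5.45 Y10.53 E1.5070
G1 X-1.94 Y8.07 E1.5925
G1 X-6.96 Y4.88 E1.7112
G1 X-8.37 Y-1.48 E1.8412

At z = 0.6 mm: the cylinder: section is a regular 8-gon, circumradius r=8.5; the cube at (11, 14.5) is absent (z outside [1, 5.5]); the cube at (5.5, -1.5) (footprint 17.5×12) is included at this height; Merging all regions: the regions partially overlap (shared area 14.64 mm²), so overlapping operands fuse into one piece — 1 connected region; (whole slice rotated 55° about Z — lengths, areas and connectivity unchanged). The outline is a single polygon with 11 vertices. Extrusion per mm of travel: 0.4 × 0.12 / (π × 0.875²) = 0.019956. Accumulating E over each segment gives final E = 1.8412.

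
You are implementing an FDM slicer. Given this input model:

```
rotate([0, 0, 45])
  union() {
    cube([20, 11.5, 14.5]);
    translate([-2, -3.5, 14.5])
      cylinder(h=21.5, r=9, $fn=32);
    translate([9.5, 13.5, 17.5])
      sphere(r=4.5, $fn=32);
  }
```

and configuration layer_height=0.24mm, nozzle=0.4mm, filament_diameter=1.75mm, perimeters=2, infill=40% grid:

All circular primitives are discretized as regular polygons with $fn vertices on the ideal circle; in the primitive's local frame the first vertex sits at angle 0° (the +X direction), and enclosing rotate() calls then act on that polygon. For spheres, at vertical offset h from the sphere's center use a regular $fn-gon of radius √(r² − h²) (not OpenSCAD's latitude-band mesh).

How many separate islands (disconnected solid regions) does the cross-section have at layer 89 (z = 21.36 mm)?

2

At z = 21.36 mm: the cube does not reach this height (z outside [0, 14.5]); the cylinder at (-2, -3.5): section is a regular 32-gon, circumradius r=9; the r=4.5 sphere at (9.5, 13.5) contributes a regular 32-gon of circumradius √(4.5²−3.86²) = 2.313; Merging all regions: the 2 present regions are separate (no shared area or edge), so areas and boundary lengths simply add and each stays a separate island — 2 connected regions; (whole slice rotated 45° about Z — lengths, areas and connectivity unchanged). Overall, the cross-section has 2 separate islands. Island count = 2.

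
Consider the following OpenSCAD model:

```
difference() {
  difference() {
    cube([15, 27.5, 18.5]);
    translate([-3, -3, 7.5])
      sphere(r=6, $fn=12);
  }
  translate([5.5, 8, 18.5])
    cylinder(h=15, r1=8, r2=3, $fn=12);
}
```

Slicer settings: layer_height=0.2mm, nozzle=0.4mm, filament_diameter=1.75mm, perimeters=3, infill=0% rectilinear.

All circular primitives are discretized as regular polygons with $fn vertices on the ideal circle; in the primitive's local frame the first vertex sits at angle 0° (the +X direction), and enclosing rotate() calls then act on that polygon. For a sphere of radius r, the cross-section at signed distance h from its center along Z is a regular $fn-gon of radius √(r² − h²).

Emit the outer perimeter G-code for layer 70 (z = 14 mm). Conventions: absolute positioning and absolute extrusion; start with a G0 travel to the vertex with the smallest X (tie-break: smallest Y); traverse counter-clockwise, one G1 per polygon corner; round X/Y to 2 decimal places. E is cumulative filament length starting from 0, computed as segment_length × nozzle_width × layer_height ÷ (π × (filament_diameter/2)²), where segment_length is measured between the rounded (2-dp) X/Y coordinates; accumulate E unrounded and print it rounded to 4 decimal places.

At z = 14 mm: the cube (footprint 15×27.5) is included at this height; the sphere at (-3, -3) is not intersected at this z (|z−center|=6.500 > r=6); Taking the first minus the rest: none of the subtracted shapes is present at this height, so the 15×27.5 cube is unchanged — 1 connected region; the cone at (5.5, 8) is absent (z outside [18.5, 33.5]); After the difference (first − rest): none of the subtracted shapes is present at this height, so that combined region is unchanged — 1 connected region. The outline is a single polygon with 4 vertices. Extrusion per mm of travel: 0.4 × 0.2 / (π × 0.875²) = 0.033260. Accumulating E over each segment gives final E = 2.8271.

G0 X0.00 Y0.00 Z14.00
G1 X15.00 Y0.00 E0.4989
G1 X15.00 Y27.50 E1.4136
G1 X0.00 Y27.50 E1.9125
G1 X0.00 Y0.00 E2.8271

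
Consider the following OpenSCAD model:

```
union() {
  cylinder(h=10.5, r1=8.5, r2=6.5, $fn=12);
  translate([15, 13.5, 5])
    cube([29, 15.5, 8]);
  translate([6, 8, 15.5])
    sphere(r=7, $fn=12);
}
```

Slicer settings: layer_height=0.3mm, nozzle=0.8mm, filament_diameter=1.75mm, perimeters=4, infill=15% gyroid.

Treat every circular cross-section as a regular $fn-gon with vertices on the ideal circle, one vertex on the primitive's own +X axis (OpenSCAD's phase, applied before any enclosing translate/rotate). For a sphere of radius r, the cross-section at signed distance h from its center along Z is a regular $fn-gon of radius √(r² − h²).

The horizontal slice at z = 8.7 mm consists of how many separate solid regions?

3

At z = 8.7 mm: the cone contributes a regular 12-gon of circumradius 6.843 (interpolated between r1=8.5 and r2=6.5 at t=0.829); the cube at (15, 13.5) is present — its section is the full 29×15.5 rectangle; the r=7 sphere at (6, 8) contributes a regular 12-gon of circumradius √(7²−6.8²) = 1.661; Combining (union): the 3 present regions are separate (no shared area or edge), so areas and boundary lengths simply add and each stays a separate island — 3 connected regions. The result has 3 disconnected regions.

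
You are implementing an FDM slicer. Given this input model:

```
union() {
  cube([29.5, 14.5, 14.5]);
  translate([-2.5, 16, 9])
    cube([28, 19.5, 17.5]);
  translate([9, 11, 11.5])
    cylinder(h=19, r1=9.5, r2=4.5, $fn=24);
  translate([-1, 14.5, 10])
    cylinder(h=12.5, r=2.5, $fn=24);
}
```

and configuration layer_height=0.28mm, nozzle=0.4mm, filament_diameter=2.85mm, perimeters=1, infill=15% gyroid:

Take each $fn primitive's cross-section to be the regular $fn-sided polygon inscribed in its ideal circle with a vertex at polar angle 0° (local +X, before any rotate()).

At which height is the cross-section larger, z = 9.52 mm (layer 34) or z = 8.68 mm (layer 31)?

layer 34 (z = 9.52 mm)

Layer 34 (z = 9.52): the cube (footprint 29.5×14.5) is included at this height (area 427.75 mm²); the cube at (-2.5, 16) (footprint 28×19.5) is included at this height (area 546.00 mm²); the cone at (9, 11) is not intersected at this z (z outside [11.5, 30.5]); the cylinder at (-1, 14.5) does not reach this height (z outside [10, 22.5]); Combining (union): the 2 present regions are separate (no shared area or edge), so areas and boundary lengths simply add and each stays a separate island — area = 973.75 mm². So its area = 973.75 mm². Layer 31 (z = 8.68): the cube is present — its section is the full 29.5×14.5 rectangle (area 427.75 mm²); the cube at (-2.5, 16) is absent (z outside [9, 26.5]); the cone at (9, 11) is not intersected at this z (z outside [11.5, 30.5]); the cylinder at (-1, 14.5) does not reach this height (z outside [10, 22.5]); Combining (union): only the 29.5×14.5 cube is present, so the union is just that shape — area = 427.75 mm². So its area = 427.75 mm². Layer 34 is larger (973.75 vs 427.75 mm²).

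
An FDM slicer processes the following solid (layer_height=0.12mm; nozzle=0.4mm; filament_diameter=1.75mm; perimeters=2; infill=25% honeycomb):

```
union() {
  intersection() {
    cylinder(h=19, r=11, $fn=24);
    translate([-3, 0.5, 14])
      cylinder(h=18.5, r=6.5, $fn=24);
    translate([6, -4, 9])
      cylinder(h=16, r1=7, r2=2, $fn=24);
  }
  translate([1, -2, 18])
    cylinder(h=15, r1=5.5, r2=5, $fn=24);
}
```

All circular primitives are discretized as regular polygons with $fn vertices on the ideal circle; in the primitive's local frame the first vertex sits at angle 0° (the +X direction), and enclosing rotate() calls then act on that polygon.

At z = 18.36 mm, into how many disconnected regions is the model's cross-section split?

At z = 18.36 mm: the r=11 cylinder contributes a regular 24-gon of circumradius 11; the r=6.5 cylinder at (-3, 0.5) gives a regular 24-gon of circumradius 6.5 (constant along its height); the cone at (6, -4) contributes a regular 24-gon of circumradius 4.075 (interpolated between r1=7 and r2=2 at t=0.585); Keeping only the common overlap: the r=6.5 cylinder at (-3, 0.5) lies inside the r=11 cylinder, so the common part is the r=6.5 cylinder at (-3, 0.5) itself; the cone at (6, -4) partially overlaps the running intersection; clipping to the common part keeps 0.90 mm² — 1 connected region; the cone at (1, -2) (r1=5.5→r2=5) has section circumradius 5.488 here — a regular 24-gon; Combining (union): that combined region lies entirely inside the cone at (1, -2), so the union is just the cone at (1, -2) — 1 connected region. The result has 1 disconnected region.

1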